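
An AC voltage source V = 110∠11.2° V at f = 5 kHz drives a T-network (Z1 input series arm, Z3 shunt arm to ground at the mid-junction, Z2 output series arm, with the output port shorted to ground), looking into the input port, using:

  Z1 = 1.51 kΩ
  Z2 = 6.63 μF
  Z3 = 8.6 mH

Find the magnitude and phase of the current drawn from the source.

Step 1 — Angular frequency: ω = 2π·f = 2π·5000 = 3.142e+04 rad/s.
Step 2 — Component impedances:
  Z1: Z = R = 1510 Ω
  Z2: Z = 1/(jωC) = -j/(ω·C) = 0 - j4.801 Ω
  Z3: Z = jωL = j·3.142e+04·0.0086 = 0 + j270.2 Ω
Step 3 — With the output port shorted to ground, the output series arm Z2 runs from the junction to ground; the shunt arm Z3 also runs from the junction to ground. They appear in parallel: Z3 || Z2 = 0 - j4.888 Ω.
Step 4 — Series with input arm Z1: Z_in = Z1 + (Z3 || Z2) = 1510 - j4.888 Ω = 1510∠-0.2° Ω.
Step 5 — Source phasor: V = 110∠11.2° V = 107.9 + j21.37 V.
Step 6 — Ohm's law: I = V / Z_total = (107.9 + j21.37) / (1510 - j4.888) = 0.07141 + j0.01438 A.
Step 7 — Convert to polar: |I| = 0.07285 A, ∠I = 11.4°.

I = 0.07285∠11.4° A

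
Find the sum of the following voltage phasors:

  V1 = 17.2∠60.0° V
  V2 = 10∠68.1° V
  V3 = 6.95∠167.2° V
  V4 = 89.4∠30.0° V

Step 1 — Convert each phasor to rectangular form:
  V1 = 17.2·(cos(60.0°) + j·sin(60.0°)) = 8.6 + j14.9 V
  V2 = 10·(cos(68.1°) + j·sin(68.1°)) = 3.73 + j9.278 V
  V3 = 6.95·(cos(167.2°) + j·sin(167.2°)) = -6.777 + j1.54 V
  V4 = 89.4·(cos(30.0°) + j·sin(30.0°)) = 77.42 + j44.7 V
Step 2 — Sum components: V_total = 82.98 + j70.41 V.
Step 3 — Convert to polar: |V_total| = 108.8 V, ∠V_total = 40.3°.

V_total = 108.8∠40.3° V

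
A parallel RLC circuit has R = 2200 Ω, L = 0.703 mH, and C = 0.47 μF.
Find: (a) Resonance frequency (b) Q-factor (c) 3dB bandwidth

Step 1 — Resonance: ω₀ = 1/√(LC) = 1/√(0.000703·4.7e-07) = 5.501e+04 rad/s.
Step 2 — f₀ = ω₀/(2π) = 8756 Hz.
Step 3 — Parallel Q: Q = R/(ω₀L) = 2200/(5.501e+04·0.000703) = 56.88.
Step 4 — Bandwidth: Δω = ω₀/Q = 967.1 rad/s; BW = Δω/(2π) = 153.9 Hz.

(a) f₀ = 8756 Hz  (b) Q = 56.88  (c) BW = 153.9 Hz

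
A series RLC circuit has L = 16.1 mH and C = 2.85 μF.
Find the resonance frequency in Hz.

Step 1 — Resonance condition Im(Z)=0 gives ω₀ = 1/√(LC).
Step 2 — ω₀ = 1/√(0.0161·2.85e-06) = 4668 rad/s.
Step 3 — f₀ = ω₀/(2π) = 743 Hz.

f₀ = 743 Hz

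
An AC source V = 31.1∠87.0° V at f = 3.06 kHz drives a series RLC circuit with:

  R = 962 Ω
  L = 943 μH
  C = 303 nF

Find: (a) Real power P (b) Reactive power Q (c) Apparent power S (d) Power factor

Step 1 — Angular frequency: ω = 2π·f = 2π·3060 = 1.923e+04 rad/s.
Step 2 — Component impedances:
  R: Z = R = 962 Ω
  L: Z = jωL = j·1.923e+04·0.000943 = 0 + j18.13 Ω
  C: Z = 1/(jωC) = -j/(ω·C) = 0 - j171.7 Ω
Step 3 — Series combination: Z_total = R + L + C = 962 - j153.5 Ω = 974.2∠-9.1° Ω.
Step 4 — Source phasor: V = 31.1∠87.0° V = 1.628 + j31.06 V.
Step 5 — Current: I = V / Z = -0.003374 + j0.03175 A = 0.03192∠96.1° A.
Step 6 — Complex power: S = V·I* = 0.9804 - j0.1565 VA.
Step 7 — Real power: P = Re(S) = 0.9804 W.
Step 8 — Reactive power: Q = Im(S) = -0.1565 VAR.
Step 9 — Apparent power: |S| = 0.9929 VA.
Step 10 — Power factor: PF = P/|S| = 0.9875 (leading).

(a) P = 0.9804 W  (b) Q = -0.1565 VAR  (c) S = 0.9929 VA  (d) PF = 0.9875 (leading)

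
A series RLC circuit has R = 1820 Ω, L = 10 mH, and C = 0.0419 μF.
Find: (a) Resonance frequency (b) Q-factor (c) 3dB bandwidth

Step 1 — Resonance: ω₀ = 1/√(LC) = 1/√(0.01·4.19e-08) = 4.885e+04 rad/s.
Step 2 — f₀ = ω₀/(2π) = 7775 Hz.
Step 3 — Series Q: Q = ω₀L/R = 4.885e+04·0.01/1820 = 0.2684.
Step 4 — Bandwidth: Δω = ω₀/Q = 1.82e+05 rad/s; BW = Δω/(2π) = 2.897e+04 Hz.

(a) f₀ = 7775 Hz  (b) Q = 0.2684  (c) BW = 2.897e+04 Hz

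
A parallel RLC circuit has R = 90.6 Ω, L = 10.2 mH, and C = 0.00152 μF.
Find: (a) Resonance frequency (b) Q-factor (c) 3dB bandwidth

Step 1 — Resonance: ω₀ = 1/√(LC) = 1/√(0.0102·1.52e-09) = 2.54e+05 rad/s.
Step 2 — f₀ = ω₀/(2π) = 4.042e+04 Hz.
Step 3 — Parallel Q: Q = R/(ω₀L) = 90.6/(2.54e+05·0.0102) = 0.03497.
Step 4 — Bandwidth: Δω = ω₀/Q = 7.262e+06 rad/s; BW = Δω/(2π) = 1.156e+06 Hz.

(a) f₀ = 4.042e+04 Hz  (b) Q = 0.03497  (c) BW = 1.156e+06 Hz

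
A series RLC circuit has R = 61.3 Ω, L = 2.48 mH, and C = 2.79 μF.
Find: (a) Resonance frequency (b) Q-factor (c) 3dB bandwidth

Step 1 — Resonance: ω₀ = 1/√(LC) = 1/√(0.00248·2.79e-06) = 1.202e+04 rad/s.
Step 2 — f₀ = ω₀/(2π) = 1913 Hz.
Step 3 — Series Q: Q = ω₀L/R = 1.202e+04·0.00248/61.3 = 0.4864.
Step 4 — Bandwidth: Δω = ω₀/Q = 2.472e+04 rad/s; BW = Δω/(2π) = 3934 Hz.

(a) f₀ = 1913 Hz  (b) Q = 0.4864  (c) BW = 3934 Hz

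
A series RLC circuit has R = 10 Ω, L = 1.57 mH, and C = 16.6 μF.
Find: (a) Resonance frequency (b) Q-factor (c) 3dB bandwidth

Step 1 — Resonance condition Im(Z)=0 gives ω₀ = 1/√(LC).
Step 2 — ω₀ = 1/√(0.00157·1.66e-05) = 6194 rad/s.
Step 3 — f₀ = ω₀/(2π) = 985.9 Hz.
Step 4 — Series Q: Q = ω₀L/R = 6194·0.00157/10 = 0.9725.
Step 5 — 3dB bandwidth: Δω = ω₀/Q = 6369 rad/s; BW = Δω/(2π) = 1014 Hz.

(a) f₀ = 985.9 Hz  (b) Q = 0.9725  (c) BW = 1014 Hz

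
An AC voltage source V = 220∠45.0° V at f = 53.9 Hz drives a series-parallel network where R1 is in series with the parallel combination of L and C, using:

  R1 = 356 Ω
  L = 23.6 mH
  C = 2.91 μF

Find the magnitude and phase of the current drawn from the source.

Step 1 — Angular frequency: ω = 2π·f = 2π·53.9 = 338.7 rad/s.
Step 2 — Component impedances:
  R1: Z = R = 356 Ω
  L: Z = jωL = j·338.7·0.0236 = 0 + j7.992 Ω
  C: Z = 1/(jωC) = -j/(ω·C) = 0 - j1015 Ω
Step 3 — Parallel branch: L || C = 1/(1/L + 1/C) = 0 + j8.056 Ω.
Step 4 — Series with R1: Z_total = R1 + (L || C) = 356 + j8.056 Ω = 356.1∠1.3° Ω.
Step 5 — Source phasor: V = 220∠45.0° V = 155.6 + j155.6 V.
Step 6 — Ohm's law: I = V / Z_total = (155.6 + j155.6) / (356 + j8.056) = 0.4466 + j0.4269 A.
Step 7 — Convert to polar: |I| = 0.6178 A, ∠I = 43.7°.

I = 0.6178∠43.7° A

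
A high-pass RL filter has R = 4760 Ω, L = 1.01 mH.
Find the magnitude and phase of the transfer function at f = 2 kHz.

Step 1 — Angular frequency: ω = 2π·2000 = 1.257e+04 rad/s.
Step 2 — Transfer function: H(jω) = jωL/(R + jωL).
Step 3 — Numerator jωL = j·12.69; denominator R + jωL = 4760 + j12.69.
Step 4 — H = 7.11e-06 + j0.002666.
Step 5 — Magnitude: |H| = 0.002666 (-51.5 dB); phase: φ = 89.8°.

|H| = 0.002666 (-51.5 dB), φ = 89.8°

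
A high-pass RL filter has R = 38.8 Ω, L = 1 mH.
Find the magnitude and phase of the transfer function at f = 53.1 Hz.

Step 1 — Angular frequency: ω = 2π·53.1 = 333.6 rad/s.
Step 2 — Transfer function: H(jω) = jωL/(R + jωL).
Step 3 — Numerator jωL = j·0.3336; denominator R + jωL = 38.8 + j0.3336.
Step 4 — H = 7.394e-05 + j0.008598.
Step 5 — Magnitude: |H| = 0.008599 (-41.3 dB); phase: φ = 89.5°.

|H| = 0.008599 (-41.3 dB), φ = 89.5°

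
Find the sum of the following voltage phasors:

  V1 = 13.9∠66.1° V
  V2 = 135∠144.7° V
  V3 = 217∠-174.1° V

Step 1 — Convert each phasor to rectangular form:
  V1 = 13.9·(cos(66.1°) + j·sin(66.1°)) = 5.631 + j12.71 V
  V2 = 135·(cos(144.7°) + j·sin(144.7°)) = -110.2 + j78.01 V
  V3 = 217·(cos(-174.1°) + j·sin(-174.1°)) = -215.9 - j22.31 V
Step 2 — Sum components: V_total = -320.4 + j68.41 V.
Step 3 — Convert to polar: |V_total| = 327.6 V, ∠V_total = 167.9°.

V_total = 327.6∠167.9° V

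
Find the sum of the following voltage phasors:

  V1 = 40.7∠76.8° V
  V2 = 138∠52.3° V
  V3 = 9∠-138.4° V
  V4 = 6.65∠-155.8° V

Step 1 — Convert each phasor to rectangular form:
  V1 = 40.7·(cos(76.8°) + j·sin(76.8°)) = 9.294 + j39.62 V
  V2 = 138·(cos(52.3°) + j·sin(52.3°)) = 84.39 + j109.2 V
  V3 = 9·(cos(-138.4°) + j·sin(-138.4°)) = -6.73 - j5.975 V
  V4 = 6.65·(cos(-155.8°) + j·sin(-155.8°)) = -6.066 - j2.726 V
Step 2 — Sum components: V_total = 80.89 + j140.1 V.
Step 3 — Convert to polar: |V_total| = 161.8 V, ∠V_total = 60.0°.

V_total = 161.8∠60.0° V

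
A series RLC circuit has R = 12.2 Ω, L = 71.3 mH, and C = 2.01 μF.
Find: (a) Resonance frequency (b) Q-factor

Step 1 — Resonance condition Im(Z)=0 gives ω₀ = 1/√(LC).
Step 2 — ω₀ = 1/√(0.0713·2.01e-06) = 2642 rad/s.
Step 3 — f₀ = ω₀/(2π) = 420.4 Hz.
Step 4 — Series Q: Q = ω₀L/R = 2642·0.0713/12.2 = 15.44.

(a) f₀ = 420.4 Hz  (b) Q = 15.44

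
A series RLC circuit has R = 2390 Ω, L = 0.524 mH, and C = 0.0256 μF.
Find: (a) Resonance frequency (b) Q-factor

Step 1 — Resonance condition Im(Z)=0 gives ω₀ = 1/√(LC).
Step 2 — ω₀ = 1/√(0.000524·2.56e-08) = 2.73e+05 rad/s.
Step 3 — f₀ = ω₀/(2π) = 4.345e+04 Hz.
Step 4 — Series Q: Q = ω₀L/R = 2.73e+05·0.000524/2390 = 0.05986.

(a) f₀ = 4.345e+04 Hz  (b) Q = 0.05986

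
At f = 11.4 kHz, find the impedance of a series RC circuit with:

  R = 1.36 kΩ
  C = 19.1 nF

Step 1 — Angular frequency: ω = 2π·f = 2π·1.14e+04 = 7.163e+04 rad/s.
Step 2 — Component impedances:
  R: Z = R = 1360 Ω
  C: Z = 1/(jωC) = -j/(ω·C) = 0 - j730.9 Ω
Step 3 — Series combination: Z_total = R + C = 1360 - j730.9 Ω = 1544∠-28.3° Ω.

Z = 1360 - j730.9 Ω = 1544∠-28.3° Ω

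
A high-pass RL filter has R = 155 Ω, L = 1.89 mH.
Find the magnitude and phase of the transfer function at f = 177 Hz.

Step 1 — Angular frequency: ω = 2π·177 = 1112 rad/s.
Step 2 — Transfer function: H(jω) = jωL/(R + jωL).
Step 3 — Numerator jωL = j·2.102; denominator R + jωL = 155 + j2.102.
Step 4 — H = 0.0001839 + j0.01356.
Step 5 — Magnitude: |H| = 0.01356 (-37.4 dB); phase: φ = 89.2°.

|H| = 0.01356 (-37.4 dB), φ = 89.2°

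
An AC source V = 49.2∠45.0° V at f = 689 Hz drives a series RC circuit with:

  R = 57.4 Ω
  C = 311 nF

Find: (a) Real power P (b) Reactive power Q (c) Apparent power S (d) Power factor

Step 1 — Angular frequency: ω = 2π·f = 2π·689 = 4329 rad/s.
Step 2 — Component impedances:
  R: Z = R = 57.4 Ω
  C: Z = 1/(jωC) = -j/(ω·C) = 0 - j742.7 Ω
Step 3 — Series combination: Z_total = R + C = 57.4 - j742.7 Ω = 745∠-85.6° Ω.
Step 4 — Source phasor: V = 49.2∠45.0° V = 34.79 + j34.79 V.
Step 5 — Current: I = V / Z = -0.04296 + j0.05016 A = 0.06604∠130.6° A.
Step 6 — Complex power: S = V·I* = 0.2504 - j3.24 VA.
Step 7 — Real power: P = Re(S) = 0.2504 W.
Step 8 — Reactive power: Q = Im(S) = -3.24 VAR.
Step 9 — Apparent power: |S| = 3.249 VA.
Step 10 — Power factor: PF = P/|S| = 0.07705 (leading).

(a) P = 0.2504 W  (b) Q = -3.24 VAR  (c) S = 3.249 VA  (d) PF = 0.07705 (leading)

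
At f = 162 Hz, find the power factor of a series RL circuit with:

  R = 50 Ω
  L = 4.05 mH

Step 1 — Angular frequency: ω = 2π·f = 2π·162 = 1018 rad/s.
Step 2 — Component impedances:
  R: Z = R = 50 Ω
  L: Z = jωL = j·1018·0.00405 = 0 + j4.122 Ω
Step 3 — Series combination: Z_total = R + L = 50 + j4.122 Ω = 50.17∠4.7° Ω.
Step 4 — Power factor: PF = cos(φ) = Re(Z)/|Z| = 50/50.17 = 0.9966.
Step 5 — Type: Im(Z) = 4.122 ⇒ lagging (phase φ = 4.7°).

PF = 0.9966 (lagging, φ = 4.7°)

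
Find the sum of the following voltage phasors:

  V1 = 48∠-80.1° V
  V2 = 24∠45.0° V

Step 1 — Convert each phasor to rectangular form:
  V1 = 48·(cos(-80.1°) + j·sin(-80.1°)) = 8.253 - j47.29 V
  V2 = 24·(cos(45.0°) + j·sin(45.0°)) = 16.97 + j16.97 V
Step 2 — Sum components: V_total = 25.22 - j30.31 V.
Step 3 — Convert to polar: |V_total| = 39.44 V, ∠V_total = -50.2°.

V_total = 39.44∠-50.2° V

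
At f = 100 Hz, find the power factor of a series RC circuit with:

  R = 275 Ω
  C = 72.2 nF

Step 1 — Angular frequency: ω = 2π·f = 2π·100 = 628.3 rad/s.
Step 2 — Component impedances:
  R: Z = R = 275 Ω
  C: Z = 1/(jωC) = -j/(ω·C) = 0 - j2.204e+04 Ω
Step 3 — Series combination: Z_total = R + C = 275 - j2.204e+04 Ω = 2.205e+04∠-89.3° Ω.
Step 4 — Power factor: PF = cos(φ) = Re(Z)/|Z| = 275/2.205e+04 = 0.01247.
Step 5 — Type: Im(Z) = -2.204e+04 ⇒ leading (phase φ = -89.3°).

PF = 0.01247 (leading, φ = -89.3°)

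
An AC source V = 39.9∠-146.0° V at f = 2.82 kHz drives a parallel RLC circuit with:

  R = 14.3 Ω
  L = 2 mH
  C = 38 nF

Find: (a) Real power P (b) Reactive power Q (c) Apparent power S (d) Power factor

Step 1 — Angular frequency: ω = 2π·f = 2π·2820 = 1.772e+04 rad/s.
Step 2 — Component impedances:
  R: Z = R = 14.3 Ω
  L: Z = jωL = j·1.772e+04·0.002 = 0 + j35.44 Ω
  C: Z = 1/(jωC) = -j/(ω·C) = 0 - j1485 Ω
Step 3 — Parallel combination: 1/Z_total = 1/R + 1/L + 1/C; Z_total = 12.38 + j4.876 Ω = 13.31∠21.5° Ω.
Step 4 — Source phasor: V = 39.9∠-146.0° V = -33.08 - j22.31 V.
Step 5 — Current: I = V / Z = -2.928 - j0.6491 A = 2.999∠-167.5° A.
Step 6 — Complex power: S = V·I* = 111.3 + j43.85 VA.
Step 7 — Real power: P = Re(S) = 111.3 W.
Step 8 — Reactive power: Q = Im(S) = 43.85 VAR.
Step 9 — Apparent power: |S| = 119.7 VA.
Step 10 — Power factor: PF = P/|S| = 0.9304 (lagging).

(a) P = 111.3 W  (b) Q = 43.85 VAR  (c) S = 119.7 VA  (d) PF = 0.9304 (lagging)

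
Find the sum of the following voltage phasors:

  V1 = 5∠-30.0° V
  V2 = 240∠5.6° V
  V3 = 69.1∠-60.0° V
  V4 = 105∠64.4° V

Step 1 — Convert each phasor to rectangular form:
  V1 = 5·(cos(-30.0°) + j·sin(-30.0°)) = 4.33 - j2.5 V
  V2 = 240·(cos(5.6°) + j·sin(5.6°)) = 238.9 + j23.42 V
  V3 = 69.1·(cos(-60.0°) + j·sin(-60.0°)) = 34.55 - j59.84 V
  V4 = 105·(cos(64.4°) + j·sin(64.4°)) = 45.37 + j94.69 V
Step 2 — Sum components: V_total = 323.1 + j55.77 V.
Step 3 — Convert to polar: |V_total| = 327.9 V, ∠V_total = 9.8°.

V_total = 327.9∠9.8° V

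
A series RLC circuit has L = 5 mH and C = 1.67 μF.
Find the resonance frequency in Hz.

Step 1 — Resonance condition Im(Z)=0 gives ω₀ = 1/√(LC).
Step 2 — ω₀ = 1/√(0.005·1.67e-06) = 1.094e+04 rad/s.
Step 3 — f₀ = ω₀/(2π) = 1742 Hz.

f₀ = 1742 Hz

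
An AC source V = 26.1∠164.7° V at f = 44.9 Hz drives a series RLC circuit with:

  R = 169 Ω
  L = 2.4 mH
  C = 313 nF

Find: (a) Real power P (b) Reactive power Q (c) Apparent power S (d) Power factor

Step 1 — Angular frequency: ω = 2π·f = 2π·44.9 = 282.1 rad/s.
Step 2 — Component impedances:
  R: Z = R = 169 Ω
  L: Z = jωL = j·282.1·0.0024 = 0 + j0.6771 Ω
  C: Z = 1/(jωC) = -j/(ω·C) = 0 - j1.132e+04 Ω
Step 3 — Series combination: Z_total = R + L + C = 169 - j1.132e+04 Ω = 1.133e+04∠-89.1° Ω.
Step 4 — Source phasor: V = 26.1∠164.7° V = -25.17 + j6.887 V.
Step 5 — Current: I = V / Z = -0.0006412 - j0.002214 A = 0.002305∠-106.2° A.
Step 6 — Complex power: S = V·I* = 0.0008976 - j0.06014 VA.
Step 7 — Real power: P = Re(S) = 0.0008976 W.
Step 8 — Reactive power: Q = Im(S) = -0.06014 VAR.
Step 9 — Apparent power: |S| = 0.06015 VA.
Step 10 — Power factor: PF = P/|S| = 0.01492 (leading).

(a) P = 0.0008976 W  (b) Q = -0.06014 VAR  (c) S = 0.06015 VA  (d) PF = 0.01492 (leading)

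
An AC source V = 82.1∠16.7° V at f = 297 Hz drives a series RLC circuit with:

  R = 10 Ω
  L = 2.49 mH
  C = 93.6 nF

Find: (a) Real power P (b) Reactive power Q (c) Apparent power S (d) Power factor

Step 1 — Angular frequency: ω = 2π·f = 2π·297 = 1866 rad/s.
Step 2 — Component impedances:
  R: Z = R = 10 Ω
  L: Z = jωL = j·1866·0.00249 = 0 + j4.647 Ω
  C: Z = 1/(jωC) = -j/(ω·C) = 0 - j5725 Ω
Step 3 — Series combination: Z_total = R + L + C = 10 - j5721 Ω = 5721∠-89.9° Ω.
Step 4 — Source phasor: V = 82.1∠16.7° V = 78.64 + j23.59 V.
Step 5 — Current: I = V / Z = -0.0041 + j0.01375 A = 0.01435∠106.6° A.
Step 6 — Complex power: S = V·I* = 0.00206 - j1.178 VA.
Step 7 — Real power: P = Re(S) = 0.00206 W.
Step 8 — Reactive power: Q = Im(S) = -1.178 VAR.
Step 9 — Apparent power: |S| = 1.178 VA.
Step 10 — Power factor: PF = P/|S| = 0.001748 (leading).

(a) P = 0.00206 W  (b) Q = -1.178 VAR  (c) S = 1.178 VA  (d) PF = 0.001748 (leading)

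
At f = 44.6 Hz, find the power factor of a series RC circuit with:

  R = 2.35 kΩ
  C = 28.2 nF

Step 1 — Angular frequency: ω = 2π·f = 2π·44.6 = 280.2 rad/s.
Step 2 — Component impedances:
  R: Z = R = 2350 Ω
  C: Z = 1/(jωC) = -j/(ω·C) = 0 - j1.265e+05 Ω
Step 3 — Series combination: Z_total = R + C = 2350 - j1.265e+05 Ω = 1.266e+05∠-88.9° Ω.
Step 4 — Power factor: PF = cos(φ) = Re(Z)/|Z| = 2350/1.2656e+05 = 0.01857.
Step 5 — Type: Im(Z) = -1.265e+05 ⇒ leading (phase φ = -88.9°).

PF = 0.01857 (leading, φ = -88.9°)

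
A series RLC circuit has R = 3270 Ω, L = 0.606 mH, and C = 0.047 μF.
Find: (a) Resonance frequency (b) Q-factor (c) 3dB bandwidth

Step 1 — Resonance: ω₀ = 1/√(LC) = 1/√(0.000606·4.7e-08) = 1.874e+05 rad/s.
Step 2 — f₀ = ω₀/(2π) = 2.982e+04 Hz.
Step 3 — Series Q: Q = ω₀L/R = 1.874e+05·0.000606/3270 = 0.03472.
Step 4 — Bandwidth: Δω = ω₀/Q = 5.396e+06 rad/s; BW = Δω/(2π) = 8.588e+05 Hz.

(a) f₀ = 2.982e+04 Hz  (b) Q = 0.03472  (c) BW = 8.588e+05 Hz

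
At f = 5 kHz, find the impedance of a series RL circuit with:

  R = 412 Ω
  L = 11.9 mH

Step 1 — Angular frequency: ω = 2π·f = 2π·5000 = 3.142e+04 rad/s.
Step 2 — Component impedances:
  R: Z = R = 412 Ω
  L: Z = jωL = j·3.142e+04·0.0119 = 0 + j373.8 Ω
Step 3 — Series combination: Z_total = R + L = 412 + j373.8 Ω = 556.3∠42.2° Ω.

Z = 412 + j373.8 Ω = 556.3∠42.2° Ω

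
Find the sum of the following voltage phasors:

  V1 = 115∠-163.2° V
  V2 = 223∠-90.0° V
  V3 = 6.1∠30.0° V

Step 1 — Convert each phasor to rectangular form:
  V1 = 115·(cos(-163.2°) + j·sin(-163.2°)) = -110.1 - j33.24 V
  V2 = 223·(cos(-90.0°) + j·sin(-90.0°)) = 0 - j223 V
  V3 = 6.1·(cos(30.0°) + j·sin(30.0°)) = 5.283 + j3.05 V
Step 2 — Sum components: V_total = -104.8 - j253.2 V.
Step 3 — Convert to polar: |V_total| = 274 V, ∠V_total = -112.5°.

V_total = 274∠-112.5° V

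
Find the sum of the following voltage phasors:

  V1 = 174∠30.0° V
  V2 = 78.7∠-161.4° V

Step 1 — Convert each phasor to rectangular form:
  V1 = 174·(cos(30.0°) + j·sin(30.0°)) = 150.7 + j87 V
  V2 = 78.7·(cos(-161.4°) + j·sin(-161.4°)) = -74.59 - j25.1 V
Step 2 — Sum components: V_total = 76.1 + j61.9 V.
Step 3 — Convert to polar: |V_total| = 98.09 V, ∠V_total = 39.1°.

V_total = 98.09∠39.1° V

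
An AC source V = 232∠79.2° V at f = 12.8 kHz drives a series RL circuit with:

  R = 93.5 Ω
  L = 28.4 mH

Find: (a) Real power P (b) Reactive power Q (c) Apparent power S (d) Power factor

Step 1 — Angular frequency: ω = 2π·f = 2π·1.28e+04 = 8.042e+04 rad/s.
Step 2 — Component impedances:
  R: Z = R = 93.5 Ω
  L: Z = jωL = j·8.042e+04·0.0284 = 0 + j2284 Ω
Step 3 — Series combination: Z_total = R + L = 93.5 + j2284 Ω = 2286∠87.7° Ω.
Step 4 — Source phasor: V = 232∠79.2° V = 43.47 + j227.9 V.
Step 5 — Current: I = V / Z = 0.1004 - j0.01492 A = 0.1015∠-8.5° A.
Step 6 — Complex power: S = V·I* = 0.963 + j23.53 VA.
Step 7 — Real power: P = Re(S) = 0.963 W.
Step 8 — Reactive power: Q = Im(S) = 23.53 VAR.
Step 9 — Apparent power: |S| = 23.55 VA.
Step 10 — Power factor: PF = P/|S| = 0.0409 (lagging).

(a) P = 0.963 W  (b) Q = 23.53 VAR  (c) S = 23.55 VA  (d) PF = 0.0409 (lagging)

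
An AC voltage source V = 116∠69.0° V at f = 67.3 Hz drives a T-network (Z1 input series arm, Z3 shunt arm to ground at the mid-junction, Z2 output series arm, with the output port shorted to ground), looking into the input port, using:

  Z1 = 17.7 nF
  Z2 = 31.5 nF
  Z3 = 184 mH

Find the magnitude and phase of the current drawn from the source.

Step 1 — Angular frequency: ω = 2π·f = 2π·67.3 = 422.9 rad/s.
Step 2 — Component impedances:
  Z1: Z = 1/(jωC) = -j/(ω·C) = 0 - j1.336e+05 Ω
  Z2: Z = 1/(jωC) = -j/(ω·C) = 0 - j7.507e+04 Ω
  Z3: Z = jωL = j·422.9·0.184 = 0 + j77.81 Ω
Step 3 — With the output port shorted to ground, the output series arm Z2 runs from the junction to ground; the shunt arm Z3 also runs from the junction to ground. They appear in parallel: Z3 || Z2 = 0 + j77.89 Ω.
Step 4 — Series with input arm Z1: Z_in = Z1 + (Z3 || Z2) = 0 - j1.335e+05 Ω = 1.335e+05∠-90.0° Ω.
Step 5 — Source phasor: V = 116∠69.0° V = 41.57 + j108.3 V.
Step 6 — Ohm's law: I = V / Z_total = (41.57 + j108.3) / (0 - j1.335e+05) = -0.000811 + j0.0003113 A.
Step 7 — Convert to polar: |I| = 0.0008687 A, ∠I = 159.0°.

I = 0.0008687∠159.0° A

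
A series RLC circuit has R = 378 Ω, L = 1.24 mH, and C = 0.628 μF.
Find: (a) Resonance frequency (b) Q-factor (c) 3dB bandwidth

Step 1 — Resonance: ω₀ = 1/√(LC) = 1/√(0.00124·6.28e-07) = 3.584e+04 rad/s.
Step 2 — f₀ = ω₀/(2π) = 5703 Hz.
Step 3 — Series Q: Q = ω₀L/R = 3.584e+04·0.00124/378 = 0.1176.
Step 4 — Bandwidth: Δω = ω₀/Q = 3.048e+05 rad/s; BW = Δω/(2π) = 4.852e+04 Hz.

(a) f₀ = 5703 Hz  (b) Q = 0.1176  (c) BW = 4.852e+04 Hz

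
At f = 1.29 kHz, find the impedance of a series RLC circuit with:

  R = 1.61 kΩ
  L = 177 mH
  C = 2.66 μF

Step 1 — Angular frequency: ω = 2π·f = 2π·1290 = 8105 rad/s.
Step 2 — Component impedances:
  R: Z = R = 1610 Ω
  L: Z = jωL = j·8105·0.177 = 0 + j1435 Ω
  C: Z = 1/(jωC) = -j/(ω·C) = 0 - j46.38 Ω
Step 3 — Series combination: Z_total = R + L + C = 1610 + j1388 Ω = 2126∠40.8° Ω.

Z = 1610 + j1388 Ω = 2126∠40.8° Ω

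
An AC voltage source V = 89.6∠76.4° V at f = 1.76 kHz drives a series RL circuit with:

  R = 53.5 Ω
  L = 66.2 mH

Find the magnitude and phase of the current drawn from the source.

Step 1 — Angular frequency: ω = 2π·f = 2π·1760 = 1.106e+04 rad/s.
Step 2 — Component impedances:
  R: Z = R = 53.5 Ω
  L: Z = jωL = j·1.106e+04·0.0662 = 0 + j732.1 Ω
Step 3 — Series combination: Z_total = R + L = 53.5 + j732.1 Ω = 734∠85.8° Ω.
Step 4 — Source phasor: V = 89.6∠76.4° V = 21.07 + j87.09 V.
Step 5 — Ohm's law: I = V / Z_total = (21.07 + j87.09) / (53.5 + j732.1) = 0.1204 - j0.01998 A.
Step 6 — Convert to polar: |I| = 0.1221 A, ∠I = -9.4°.

I = 0.1221∠-9.4° A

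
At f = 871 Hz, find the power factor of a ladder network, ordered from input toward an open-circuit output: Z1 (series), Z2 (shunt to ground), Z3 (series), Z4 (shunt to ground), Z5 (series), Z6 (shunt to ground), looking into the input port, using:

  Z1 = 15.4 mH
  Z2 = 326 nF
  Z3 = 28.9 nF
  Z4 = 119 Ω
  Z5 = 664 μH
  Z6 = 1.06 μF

Step 1 — Angular frequency: ω = 2π·f = 2π·871 = 5473 rad/s.
Step 2 — Component impedances:
  Z1: Z = jωL = j·5473·0.0154 = 0 + j84.28 Ω
  Z2: Z = 1/(jωC) = -j/(ω·C) = 0 - j560.5 Ω
  Z3: Z = 1/(jωC) = -j/(ω·C) = 0 - j6323 Ω
  Z4: Z = R = 119 Ω
  Z5: Z = jωL = j·5473·0.000664 = 0 + j3.634 Ω
  Z6: Z = 1/(jωC) = -j/(ω·C) = 0 - j172.4 Ω
Step 3 — Ladder network (open output): work backward from the far end, alternating series and parallel combinations. Z_in = 0.5185 - j431 Ω = 431∠-89.9° Ω.
Step 4 — Power factor: PF = cos(φ) = Re(Z)/|Z| = 0.5185/431 = 0.001203.
Step 5 — Type: Im(Z) = -431 ⇒ leading (phase φ = -89.9°).

PF = 0.001203 (leading, φ = -89.9°)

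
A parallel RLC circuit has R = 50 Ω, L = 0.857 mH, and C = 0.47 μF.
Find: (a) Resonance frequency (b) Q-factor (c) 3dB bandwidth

Step 1 — Resonance: ω₀ = 1/√(LC) = 1/√(0.000857·4.7e-07) = 4.983e+04 rad/s.
Step 2 — f₀ = ω₀/(2π) = 7930 Hz.
Step 3 — Parallel Q: Q = R/(ω₀L) = 50/(4.983e+04·0.000857) = 1.171.
Step 4 — Bandwidth: Δω = ω₀/Q = 4.255e+04 rad/s; BW = Δω/(2π) = 6773 Hz.

(a) f₀ = 7930 Hz  (b) Q = 1.171  (c) BW = 6773 Hz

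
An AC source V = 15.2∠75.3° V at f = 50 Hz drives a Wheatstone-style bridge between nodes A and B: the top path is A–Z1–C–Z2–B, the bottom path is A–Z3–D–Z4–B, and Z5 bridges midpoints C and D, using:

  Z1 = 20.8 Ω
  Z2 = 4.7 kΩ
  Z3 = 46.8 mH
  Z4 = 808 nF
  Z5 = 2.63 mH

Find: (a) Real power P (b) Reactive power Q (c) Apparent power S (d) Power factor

Step 1 — Angular frequency: ω = 2π·f = 2π·50 = 314.2 rad/s.
Step 2 — Component impedances:
  Z1: Z = R = 20.8 Ω
  Z2: Z = R = 4700 Ω
  Z3: Z = jωL = j·314.2·0.0468 = 0 + j14.7 Ω
  Z4: Z = 1/(jωC) = -j/(ω·C) = 0 - j3939 Ω
  Z5: Z = jωL = j·314.2·0.00263 = 0 + j0.8262 Ω
Step 3 — Bridge requires nodal analysis (the Z5 bridge couples midpoints C and D, so the two paths cannot be reduced to a simple series/parallel combination). Setting node B to ground and injecting 1 A at node A, the 3-node admittance system at A, C, D solves to V_A = Z_AB = 1946 - j2305 Ω = 3017∠-49.8° Ω.
Step 4 — Source phasor: V = 15.2∠75.3° V = 3.857 + j14.7 V.
Step 5 — Current: I = V / Z = -0.002898 + j0.004121 A = 0.005038∠125.1° A.
Step 6 — Complex power: S = V·I* = 0.04941 - j0.05851 VA.
Step 7 — Real power: P = Re(S) = 0.04941 W.
Step 8 — Reactive power: Q = Im(S) = -0.05851 VAR.
Step 9 — Apparent power: |S| = 0.07659 VA.
Step 10 — Power factor: PF = P/|S| = 0.6452 (leading).

(a) P = 0.04941 W  (b) Q = -0.05851 VAR  (c) S = 0.07659 VA  (d) PF = 0.6452 (leading)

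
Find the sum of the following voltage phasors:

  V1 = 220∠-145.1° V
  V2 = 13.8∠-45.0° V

Step 1 — Convert each phasor to rectangular form:
  V1 = 220·(cos(-145.1°) + j·sin(-145.1°)) = -180.4 - j125.9 V
  V2 = 13.8·(cos(-45.0°) + j·sin(-45.0°)) = 9.758 - j9.758 V
Step 2 — Sum components: V_total = -170.7 - j135.6 V.
Step 3 — Convert to polar: |V_total| = 218 V, ∠V_total = -141.5°.

V_total = 218∠-141.5° V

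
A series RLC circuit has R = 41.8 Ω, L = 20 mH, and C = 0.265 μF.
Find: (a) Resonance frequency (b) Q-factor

Step 1 — Resonance condition Im(Z)=0 gives ω₀ = 1/√(LC).
Step 2 — ω₀ = 1/√(0.02·2.65e-07) = 1.374e+04 rad/s.
Step 3 — f₀ = ω₀/(2π) = 2186 Hz.
Step 4 — Series Q: Q = ω₀L/R = 1.374e+04·0.02/41.8 = 6.572.

(a) f₀ = 2186 Hz  (b) Q = 6.572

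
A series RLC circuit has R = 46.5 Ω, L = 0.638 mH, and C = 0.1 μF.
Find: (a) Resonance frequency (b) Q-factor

Step 1 — Resonance condition Im(Z)=0 gives ω₀ = 1/√(LC).
Step 2 — ω₀ = 1/√(0.000638·1e-07) = 1.252e+05 rad/s.
Step 3 — f₀ = ω₀/(2π) = 1.993e+04 Hz.
Step 4 — Series Q: Q = ω₀L/R = 1.252e+05·0.000638/46.5 = 1.718.

(a) f₀ = 1.993e+04 Hz  (b) Q = 1.718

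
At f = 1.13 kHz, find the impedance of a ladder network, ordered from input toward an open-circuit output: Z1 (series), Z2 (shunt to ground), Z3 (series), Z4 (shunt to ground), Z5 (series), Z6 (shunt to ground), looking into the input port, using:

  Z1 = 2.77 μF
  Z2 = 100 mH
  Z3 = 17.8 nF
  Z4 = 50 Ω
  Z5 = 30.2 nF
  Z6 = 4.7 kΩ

Step 1 — Angular frequency: ω = 2π·f = 2π·1130 = 7100 rad/s.
Step 2 — Component impedances:
  Z1: Z = 1/(jωC) = -j/(ω·C) = 0 - j50.85 Ω
  Z2: Z = jωL = j·7100·0.1 = 0 + j710 Ω
  Z3: Z = 1/(jωC) = -j/(ω·C) = 0 - j7913 Ω
  Z4: Z = R = 50 Ω
  Z5: Z = 1/(jωC) = -j/(ω·C) = 0 - j4664 Ω
  Z6: Z = R = 4700 Ω
Step 3 — Ladder network (open output): work backward from the far end, alternating series and parallel combinations. Z_in = 0.4832 + j729.1 Ω = 729.1∠90.0° Ω.

Z = 0.4832 + j729.1 Ω = 729.1∠90.0° Ω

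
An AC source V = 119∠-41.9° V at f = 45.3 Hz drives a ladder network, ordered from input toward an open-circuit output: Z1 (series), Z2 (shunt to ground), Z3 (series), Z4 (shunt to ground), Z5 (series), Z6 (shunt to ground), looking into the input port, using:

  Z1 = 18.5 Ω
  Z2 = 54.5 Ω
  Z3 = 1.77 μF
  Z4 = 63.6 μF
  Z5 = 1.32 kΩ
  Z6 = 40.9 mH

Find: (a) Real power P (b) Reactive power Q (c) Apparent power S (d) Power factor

Step 1 — Angular frequency: ω = 2π·f = 2π·45.3 = 284.6 rad/s.
Step 2 — Component impedances:
  Z1: Z = R = 18.5 Ω
  Z2: Z = R = 54.5 Ω
  Z3: Z = 1/(jωC) = -j/(ω·C) = 0 - j1985 Ω
  Z4: Z = 1/(jωC) = -j/(ω·C) = 0 - j55.24 Ω
  Z5: Z = R = 1320 Ω
  Z6: Z = jωL = j·284.6·0.0409 = 0 + j11.64 Ω
Step 3 — Ladder network (open output): work backward from the far end, alternating series and parallel combinations. Z_in = 72.96 - j1.455 Ω = 72.97∠-1.1° Ω.
Step 4 — Source phasor: V = 119∠-41.9° V = 88.57 - j79.47 V.
Step 5 — Current: I = V / Z = 1.235 - j1.065 A = 1.631∠-40.8° A.
Step 6 — Complex power: S = V·I* = 194 - j3.869 VA.
Step 7 — Real power: P = Re(S) = 194 W.
Step 8 — Reactive power: Q = Im(S) = -3.869 VAR.
Step 9 — Apparent power: |S| = 194.1 VA.
Step 10 — Power factor: PF = P/|S| = 0.9998 (leading).

(a) P = 194 W  (b) Q = -3.869 VAR  (c) S = 194.1 VA  (d) PF = 0.9998 (leading)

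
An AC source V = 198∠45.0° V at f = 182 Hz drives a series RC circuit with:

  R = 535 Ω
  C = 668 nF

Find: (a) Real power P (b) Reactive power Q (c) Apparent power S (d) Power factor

Step 1 — Angular frequency: ω = 2π·f = 2π·182 = 1144 rad/s.
Step 2 — Component impedances:
  R: Z = R = 535 Ω
  C: Z = 1/(jωC) = -j/(ω·C) = 0 - j1309 Ω
Step 3 — Series combination: Z_total = R + C = 535 - j1309 Ω = 1414∠-67.8° Ω.
Step 4 — Source phasor: V = 198∠45.0° V = 140 + j140 V.
Step 5 — Current: I = V / Z = -0.05419 + j0.1291 A = 0.14∠112.8° A.
Step 6 — Complex power: S = V·I* = 10.49 - j25.66 VA.
Step 7 — Real power: P = Re(S) = 10.49 W.
Step 8 — Reactive power: Q = Im(S) = -25.66 VAR.
Step 9 — Apparent power: |S| = 27.72 VA.
Step 10 — Power factor: PF = P/|S| = 0.3783 (leading).

(a) P = 10.49 W  (b) Q = -25.66 VAR  (c) S = 27.72 VA  (d) PF = 0.3783 (leading)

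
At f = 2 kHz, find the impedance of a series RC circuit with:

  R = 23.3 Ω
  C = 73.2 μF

Step 1 — Angular frequency: ω = 2π·f = 2π·2000 = 1.257e+04 rad/s.
Step 2 — Component impedances:
  R: Z = R = 23.3 Ω
  C: Z = 1/(jωC) = -j/(ω·C) = 0 - j1.087 Ω
Step 3 — Series combination: Z_total = R + C = 23.3 - j1.087 Ω = 23.33∠-2.7° Ω.

Z = 23.3 - j1.087 Ω = 23.33∠-2.7° Ω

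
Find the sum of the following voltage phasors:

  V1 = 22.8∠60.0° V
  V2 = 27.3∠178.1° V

Step 1 — Convert each phasor to rectangular form:
  V1 = 22.8·(cos(60.0°) + j·sin(60.0°)) = 11.4 + j19.75 V
  V2 = 27.3·(cos(178.1°) + j·sin(178.1°)) = -27.28 + j0.9051 V
Step 2 — Sum components: V_total = -15.88 + j20.65 V.
Step 3 — Convert to polar: |V_total| = 26.05 V, ∠V_total = 127.6°.

V_total = 26.05∠127.6° V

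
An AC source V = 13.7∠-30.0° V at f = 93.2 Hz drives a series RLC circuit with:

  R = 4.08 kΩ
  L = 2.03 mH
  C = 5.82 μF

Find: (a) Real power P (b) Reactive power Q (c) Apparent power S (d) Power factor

Step 1 — Angular frequency: ω = 2π·f = 2π·93.2 = 585.6 rad/s.
Step 2 — Component impedances:
  R: Z = R = 4080 Ω
  L: Z = jωL = j·585.6·0.00203 = 0 + j1.189 Ω
  C: Z = 1/(jωC) = -j/(ω·C) = 0 - j293.4 Ω
Step 3 — Series combination: Z_total = R + L + C = 4080 - j292.2 Ω = 4090∠-4.1° Ω.
Step 4 — Source phasor: V = 13.7∠-30.0° V = 11.86 - j6.85 V.
Step 5 — Current: I = V / Z = 0.003013 - j0.001463 A = 0.003349∠-25.9° A.
Step 6 — Complex power: S = V·I* = 0.04577 - j0.003278 VA.
Step 7 — Real power: P = Re(S) = 0.04577 W.
Step 8 — Reactive power: Q = Im(S) = -0.003278 VAR.
Step 9 — Apparent power: |S| = 0.04588 VA.
Step 10 — Power factor: PF = P/|S| = 0.9974 (leading).

(a) P = 0.04577 W  (b) Q = -0.003278 VAR  (c) S = 0.04588 VA  (d) PF = 0.9974 (leading)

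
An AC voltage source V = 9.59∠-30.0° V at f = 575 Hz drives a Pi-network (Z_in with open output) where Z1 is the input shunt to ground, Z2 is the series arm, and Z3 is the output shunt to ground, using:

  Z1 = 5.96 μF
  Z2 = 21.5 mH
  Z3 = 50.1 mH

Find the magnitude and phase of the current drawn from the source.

Step 1 — Angular frequency: ω = 2π·f = 2π·575 = 3613 rad/s.
Step 2 — Component impedances:
  Z1: Z = 1/(jωC) = -j/(ω·C) = 0 - j46.44 Ω
  Z2: Z = jωL = j·3613·0.0215 = 0 + j77.68 Ω
  Z3: Z = jωL = j·3613·0.0501 = 0 + j181 Ω
Step 3 — With open output, the series arm Z2 and the output shunt Z3 appear in series to ground: Z2 + Z3 = 0 + j258.7 Ω.
Step 4 — Parallel with input shunt Z1: Z_in = Z1 || (Z2 + Z3) = 0 - j56.6 Ω = 56.6∠-90.0° Ω.
Step 5 — Source phasor: V = 9.59∠-30.0° V = 8.305 - j4.795 V.
Step 6 — Ohm's law: I = V / Z_total = (8.305 - j4.795) / (0 - j56.6) = 0.08471 + j0.1467 A.
Step 7 — Convert to polar: |I| = 0.1694 A, ∠I = 60.0°.

I = 0.1694∠60.0° A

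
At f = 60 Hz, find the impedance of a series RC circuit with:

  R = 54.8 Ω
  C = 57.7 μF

Step 1 — Angular frequency: ω = 2π·f = 2π·60 = 377 rad/s.
Step 2 — Component impedances:
  R: Z = R = 54.8 Ω
  C: Z = 1/(jωC) = -j/(ω·C) = 0 - j45.97 Ω
Step 3 — Series combination: Z_total = R + C = 54.8 - j45.97 Ω = 71.53∠-40.0° Ω.

Z = 54.8 - j45.97 Ω = 71.53∠-40.0° Ω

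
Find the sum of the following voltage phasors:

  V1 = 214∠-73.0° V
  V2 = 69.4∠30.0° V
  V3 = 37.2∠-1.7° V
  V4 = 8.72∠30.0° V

Step 1 — Convert each phasor to rectangular form:
  V1 = 214·(cos(-73.0°) + j·sin(-73.0°)) = 62.57 - j204.6 V
  V2 = 69.4·(cos(30.0°) + j·sin(30.0°)) = 60.1 + j34.7 V
  V3 = 37.2·(cos(-1.7°) + j·sin(-1.7°)) = 37.18 - j1.104 V
  V4 = 8.72·(cos(30.0°) + j·sin(30.0°)) = 7.552 + j4.36 V
Step 2 — Sum components: V_total = 167.4 - j166.7 V.
Step 3 — Convert to polar: |V_total| = 236.2 V, ∠V_total = -44.9°.

V_total = 236.2∠-44.9° V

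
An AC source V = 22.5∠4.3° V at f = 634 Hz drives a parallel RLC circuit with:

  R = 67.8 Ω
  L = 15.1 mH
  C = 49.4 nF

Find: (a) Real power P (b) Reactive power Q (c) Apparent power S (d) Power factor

Step 1 — Angular frequency: ω = 2π·f = 2π·634 = 3984 rad/s.
Step 2 — Component impedances:
  R: Z = R = 67.8 Ω
  L: Z = jωL = j·3984·0.0151 = 0 + j60.15 Ω
  C: Z = 1/(jωC) = -j/(ω·C) = 0 - j5082 Ω
Step 3 — Parallel combination: 1/Z_total = 1/R + 1/L + 1/C; Z_total = 30.26 + j33.7 Ω = 45.29∠48.1° Ω.
Step 4 — Source phasor: V = 22.5∠4.3° V = 22.44 + j1.687 V.
Step 5 — Current: I = V / Z = 0.3586 - j0.3437 A = 0.4967∠-43.8° A.
Step 6 — Complex power: S = V·I* = 7.467 + j8.317 VA.
Step 7 — Real power: P = Re(S) = 7.467 W.
Step 8 — Reactive power: Q = Im(S) = 8.317 VAR.
Step 9 — Apparent power: |S| = 11.18 VA.
Step 10 — Power factor: PF = P/|S| = 0.6681 (lagging).

(a) P = 7.467 W  (b) Q = 8.317 VAR  (c) S = 11.18 VA  (d) PF = 0.6681 (lagging)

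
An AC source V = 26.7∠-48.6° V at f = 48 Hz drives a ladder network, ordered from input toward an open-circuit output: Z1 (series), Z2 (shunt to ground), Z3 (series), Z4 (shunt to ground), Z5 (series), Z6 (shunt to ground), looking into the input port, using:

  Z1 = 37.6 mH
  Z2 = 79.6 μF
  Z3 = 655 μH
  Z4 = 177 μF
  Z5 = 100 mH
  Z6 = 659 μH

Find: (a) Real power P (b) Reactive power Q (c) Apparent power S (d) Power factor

Step 1 — Angular frequency: ω = 2π·f = 2π·48 = 301.6 rad/s.
Step 2 — Component impedances:
  Z1: Z = jωL = j·301.6·0.0376 = 0 + j11.34 Ω
  Z2: Z = 1/(jωC) = -j/(ω·C) = 0 - j41.65 Ω
  Z3: Z = jωL = j·301.6·0.000655 = 0 + j0.1975 Ω
  Z4: Z = 1/(jωC) = -j/(ω·C) = 0 - j18.73 Ω
  Z5: Z = jωL = j·301.6·0.1 = 0 + j30.16 Ω
  Z6: Z = jωL = j·301.6·0.000659 = 0 + j0.1987 Ω
Step 3 — Ladder network (open output): work backward from the far end, alternating series and parallel combinations. Z_in = 0 - j11.12 Ω = 11.12∠-90.0° Ω.
Step 4 — Source phasor: V = 26.7∠-48.6° V = 17.66 - j20.03 V.
Step 5 — Current: I = V / Z = 1.802 + j1.588 A = 2.402∠41.4° A.
Step 6 — Complex power: S = V·I* = 0 - j64.13 VA.
Step 7 — Real power: P = Re(S) = 0 W.
Step 8 — Reactive power: Q = Im(S) = -64.13 VAR.
Step 9 — Apparent power: |S| = 64.13 VA.
Step 10 — Power factor: PF = P/|S| = 0 (leading).

(a) P = 0 W  (b) Q = -64.13 VAR  (c) S = 64.13 VA  (d) PF = 0 (leading)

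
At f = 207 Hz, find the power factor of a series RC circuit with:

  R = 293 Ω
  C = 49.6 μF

Step 1 — Angular frequency: ω = 2π·f = 2π·207 = 1301 rad/s.
Step 2 — Component impedances:
  R: Z = R = 293 Ω
  C: Z = 1/(jωC) = -j/(ω·C) = 0 - j15.5 Ω
Step 3 — Series combination: Z_total = R + C = 293 - j15.5 Ω = 293.4∠-3.0° Ω.
Step 4 — Power factor: PF = cos(φ) = Re(Z)/|Z| = 293/293.4 = 0.9986.
Step 5 — Type: Im(Z) = -15.5 ⇒ leading (phase φ = -3.0°).

PF = 0.9986 (leading, φ = -3.0°)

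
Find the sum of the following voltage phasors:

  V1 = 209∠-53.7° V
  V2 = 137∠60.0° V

Step 1 — Convert each phasor to rectangular form:
  V1 = 209·(cos(-53.7°) + j·sin(-53.7°)) = 123.7 - j168.4 V
  V2 = 137·(cos(60.0°) + j·sin(60.0°)) = 68.5 + j118.6 V
Step 2 — Sum components: V_total = 192.2 - j49.79 V.
Step 3 — Convert to polar: |V_total| = 198.6 V, ∠V_total = -14.5°.

V_total = 198.6∠-14.5° V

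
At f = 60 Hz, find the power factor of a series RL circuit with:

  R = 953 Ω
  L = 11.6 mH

Step 1 — Angular frequency: ω = 2π·f = 2π·60 = 377 rad/s.
Step 2 — Component impedances:
  R: Z = R = 953 Ω
  L: Z = jωL = j·377·0.0116 = 0 + j4.373 Ω
Step 3 — Series combination: Z_total = R + L = 953 + j4.373 Ω = 953∠0.3° Ω.
Step 4 — Power factor: PF = cos(φ) = Re(Z)/|Z| = 953/953 = 1.
Step 5 — Type: Im(Z) = 4.373 ⇒ lagging (phase φ = 0.3°).

PF = 1 (lagging, φ = 0.3°)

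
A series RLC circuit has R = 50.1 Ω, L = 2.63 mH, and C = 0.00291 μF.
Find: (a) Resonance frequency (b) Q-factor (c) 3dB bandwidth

Step 1 — Resonance: ω₀ = 1/√(LC) = 1/√(0.00263·2.91e-09) = 3.615e+05 rad/s.
Step 2 — f₀ = ω₀/(2π) = 5.753e+04 Hz.
Step 3 — Series Q: Q = ω₀L/R = 3.615e+05·0.00263/50.1 = 18.98.
Step 4 — Bandwidth: Δω = ω₀/Q = 1.905e+04 rad/s; BW = Δω/(2π) = 3032 Hz.

(a) f₀ = 5.753e+04 Hz  (b) Q = 18.98  (c) BW = 3032 Hz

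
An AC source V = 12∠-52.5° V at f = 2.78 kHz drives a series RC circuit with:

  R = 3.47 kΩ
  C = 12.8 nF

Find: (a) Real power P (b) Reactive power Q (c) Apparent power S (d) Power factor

Step 1 — Angular frequency: ω = 2π·f = 2π·2780 = 1.747e+04 rad/s.
Step 2 — Component impedances:
  R: Z = R = 3470 Ω
  C: Z = 1/(jωC) = -j/(ω·C) = 0 - j4473 Ω
Step 3 — Series combination: Z_total = R + C = 3470 - j4473 Ω = 5661∠-52.2° Ω.
Step 4 — Source phasor: V = 12∠-52.5° V = 7.305 - j9.52 V.
Step 5 — Current: I = V / Z = 0.00212 - j1.129e-05 A = 0.00212∠-0.3° A.
Step 6 — Complex power: S = V·I* = 0.01559 - j0.0201 VA.
Step 7 — Real power: P = Re(S) = 0.01559 W.
Step 8 — Reactive power: Q = Im(S) = -0.0201 VAR.
Step 9 — Apparent power: |S| = 0.02544 VA.
Step 10 — Power factor: PF = P/|S| = 0.613 (leading).

(a) P = 0.01559 W  (b) Q = -0.0201 VAR  (c) S = 0.02544 VA  (d) PF = 0.613 (leading)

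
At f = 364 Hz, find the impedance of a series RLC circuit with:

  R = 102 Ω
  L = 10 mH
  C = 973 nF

Step 1 — Angular frequency: ω = 2π·f = 2π·364 = 2287 rad/s.
Step 2 — Component impedances:
  R: Z = R = 102 Ω
  L: Z = jωL = j·2287·0.01 = 0 + j22.87 Ω
  C: Z = 1/(jωC) = -j/(ω·C) = 0 - j449.4 Ω
Step 3 — Series combination: Z_total = R + L + C = 102 - j426.5 Ω = 438.5∠-76.6° Ω.

Z = 102 - j426.5 Ω = 438.5∠-76.6° Ω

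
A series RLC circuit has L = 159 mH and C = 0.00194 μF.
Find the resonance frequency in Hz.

Step 1 — Resonance condition Im(Z)=0 gives ω₀ = 1/√(LC).
Step 2 — ω₀ = 1/√(0.159·1.94e-09) = 5.694e+04 rad/s.
Step 3 — f₀ = ω₀/(2π) = 9062 Hz.

f₀ = 9062 Hz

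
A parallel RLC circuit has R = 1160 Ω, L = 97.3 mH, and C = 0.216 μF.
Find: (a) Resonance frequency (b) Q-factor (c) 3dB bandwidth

Step 1 — Resonance: ω₀ = 1/√(LC) = 1/√(0.0973·2.16e-07) = 6898 rad/s.
Step 2 — f₀ = ω₀/(2π) = 1098 Hz.
Step 3 — Parallel Q: Q = R/(ω₀L) = 1160/(6898·0.0973) = 1.728.
Step 4 — Bandwidth: Δω = ω₀/Q = 3991 rad/s; BW = Δω/(2π) = 635.2 Hz.

(a) f₀ = 1098 Hz  (b) Q = 1.728  (c) BW = 635.2 Hz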